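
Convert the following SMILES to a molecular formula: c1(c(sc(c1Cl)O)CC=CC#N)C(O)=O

C9H6ClNO3S

Heavy atoms from the SMILES: 9 C, 1 Cl, 1 N, 3 O, 1 S.
Implicit hydrogens by atom environment:
  4 × C (aromatic): no H
  2 × C: 1 H each → 2
  2 × C: no H
  2 × O: 1 H each → 2
  1 × C: 2 H
  1 × Cl: no H
  1 × N: no H
  1 × O: no H
  1 × S (aromatic): no H
  Total hydrogens = 6.
Molecular formula: C9H6ClNO3S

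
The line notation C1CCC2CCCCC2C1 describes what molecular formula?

C10H18

Heavy atoms from the SMILES: 10 C.
Implicit hydrogens by atom environment:
  8 × C: 2 H each → 16
  2 × C: 1 H each → 2
  Total hydrogens = 18.
Molecular formula: C10H18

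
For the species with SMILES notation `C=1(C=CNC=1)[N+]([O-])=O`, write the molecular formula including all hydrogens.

C4H4N2O2

Heavy atoms from the SMILES: 4 C, 2 N, 2 O.
Implicit hydrogens by atom environment:
  3 × C (aromatic): 1 H each → 3
  1 × C (aromatic): no H
  1 × N (aromatic): 1 H
  1 × N (charge +1): no H
  1 × O: no H
  1 × O (charge -1): no H
  Total hydrogens = 4.
Molecular formula: C4H4N2O2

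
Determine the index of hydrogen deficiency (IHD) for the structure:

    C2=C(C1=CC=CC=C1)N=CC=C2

Molecular formula from the SMILES: C11H9N.
DoU = (2C + 2 + N − H − X)/2 = (2·11 + 2 + 1 − 9 − 0)/2 = 16/2 = 8.
(Structurally: 2 ring(s) + 6 π bond(s) = 8.)

8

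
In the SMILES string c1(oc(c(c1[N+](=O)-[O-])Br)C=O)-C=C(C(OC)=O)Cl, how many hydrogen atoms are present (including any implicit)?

5

Hydrogens are implicit in SMILES; fill each atom to its normal valence:
  4 × C (aromatic): no H
  4 × O: no H
  2 × C: 1 H each → 2
  2 × C: no H
  1 × Br: no H
  1 × C: 3 H
  1 × Cl: no H
  1 × N (charge +1): no H
  1 × O (aromatic): no H
  1 × O (charge -1): no H
  Total hydrogens = 5.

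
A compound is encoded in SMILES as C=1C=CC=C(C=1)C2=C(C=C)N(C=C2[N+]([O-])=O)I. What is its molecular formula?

C12H9IN2O2

Heavy atoms from the SMILES: 12 C, 1 I, 2 N, 2 O.
Implicit hydrogens by atom environment:
  6 × C (aromatic): 1 H each → 6
  4 × C (aromatic): no H
  1 × C: 2 H
  1 × C: 1 H
  1 × I: no H
  1 × N (aromatic): no H
  1 × N (charge +1): no H
  1 × O: no H
  1 × O (charge -1): no H
  Total hydrogens = 9.
Molecular formula: C12H9IN2O2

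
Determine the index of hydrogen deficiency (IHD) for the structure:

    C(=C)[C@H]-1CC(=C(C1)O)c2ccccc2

7

Molecular formula from the SMILES: C13H14O.
DoU = (2C + 2 + N − H − X)/2 = (2·13 + 2 + 0 − 14 − 0)/2 = 14/2 = 7.
(Structurally: 2 ring(s) + 5 π bond(s) = 7.)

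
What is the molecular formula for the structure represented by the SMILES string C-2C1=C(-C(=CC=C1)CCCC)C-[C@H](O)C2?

Heavy atoms from the SMILES: 14 C, 1 O.
Implicit hydrogens by atom environment:
  6 × C: 2 H each → 12
  3 × C (aromatic): 1 H each → 3
  3 × C (aromatic): no H
  1 × C: 3 H
  1 × C: 1 H
  1 × O: 1 H
  Total hydrogens = 20.
Molecular formula: C14H20O

C14H20O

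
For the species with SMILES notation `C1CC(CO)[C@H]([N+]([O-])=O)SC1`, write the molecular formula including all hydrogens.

C6H11NO3S

Heavy atoms from the SMILES: 6 C, 1 N, 3 O, 1 S.
Implicit hydrogens by atom environment:
  4 × C: 2 H each → 8
  2 × C: 1 H each → 2
  1 × N (charge +1): no H
  1 × O: 1 H
  1 × O: no H
  1 × O (charge -1): no H
  1 × S: no H
  Total hydrogens = 11.
Molecular formula: C6H11NO3S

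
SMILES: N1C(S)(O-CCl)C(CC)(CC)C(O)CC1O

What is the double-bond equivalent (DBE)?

1

Molecular formula from the SMILES: C10H20ClNO3S.
DoU = (2C + 2 + N − H − X)/2 = (2·10 + 2 + 1 − 20 − 1)/2 = 2/2 = 1.
(Structurally: 1 ring(s) + 0 π bond(s) = 1.)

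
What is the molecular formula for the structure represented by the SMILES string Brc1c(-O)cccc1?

Heavy atoms from the SMILES: 1 Br, 6 C, 1 O.
Implicit hydrogens by atom environment:
  4 × C (aromatic): 1 H each → 4
  2 × C (aromatic): no H
  1 × Br: no H
  1 × O: 1 H
  Total hydrogens = 5.
Molecular formula: C6H5BrO

C6H5BrO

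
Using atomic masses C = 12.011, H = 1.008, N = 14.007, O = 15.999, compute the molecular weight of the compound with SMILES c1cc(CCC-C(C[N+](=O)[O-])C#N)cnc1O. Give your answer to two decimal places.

235.24

Molecular formula: C11H13N3O3.
M = 11×12.011 + 13×1.008 + 3×14.007 + 3×15.999 = 235.24 g/mol.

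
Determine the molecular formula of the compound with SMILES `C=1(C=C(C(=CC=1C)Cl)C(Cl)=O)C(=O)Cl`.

Heavy atoms from the SMILES: 9 C, 3 Cl, 2 O.
Implicit hydrogens by atom environment:
  4 × C (aromatic): no H
  3 × Cl: no H
  2 × C (aromatic): 1 H each → 2
  2 × C: no H
  2 × O: no H
  1 × C: 3 H
  Total hydrogens = 5.
Molecular formula: C9H5Cl3O2

C9H5Cl3O2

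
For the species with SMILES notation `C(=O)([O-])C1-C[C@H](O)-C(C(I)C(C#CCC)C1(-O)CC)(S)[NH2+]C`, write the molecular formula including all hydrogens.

Heavy atoms from the SMILES: 15 C, 1 I, 1 N, 4 O, 1 S.
Implicit hydrogens by atom environment:
  5 × C: no H
  4 × C: 1 H each → 4
  3 × C: 3 H each → 9
  3 × C: 2 H each → 6
  2 × O: 1 H each → 2
  1 × I: no H
  1 × N (charge +1): 2 H
  1 × O: no H
  1 × O (charge -1): no H
  1 × S: 1 H
  Total hydrogens = 24.
Molecular formula: C15H24INO4S

C15H24INO4S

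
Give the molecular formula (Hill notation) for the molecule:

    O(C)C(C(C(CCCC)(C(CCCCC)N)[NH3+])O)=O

Heavy atoms from the SMILES: 14 C, 2 N, 3 O.
Implicit hydrogens by atom environment:
  7 × C: 2 H each → 14
  3 × C: 3 H each → 9
  2 × C: 1 H each → 2
  2 × C: no H
  2 × O: no H
  1 × N (charge +1): 3 H
  1 × N: 2 H
  1 × O: 1 H
  Total hydrogens = 31.
Net charge +1.
Molecular formula: C14H31N2O3+

C14H31N2O3+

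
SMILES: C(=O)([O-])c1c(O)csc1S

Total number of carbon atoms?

The symbol for carbon appears 5 times in the SMILES. Lowercase c denotes aromatic carbon and counts toward C.

5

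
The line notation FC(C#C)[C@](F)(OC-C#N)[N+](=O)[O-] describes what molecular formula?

Heavy atoms from the SMILES: 6 C, 2 F, 2 N, 3 O.
Implicit hydrogens by atom environment:
  3 × C: no H
  2 × C: 1 H each → 2
  2 × F: no H
  2 × O: no H
  1 × C: 2 H
  1 × N (charge +1): no H
  1 × N: no H
  1 × O (charge -1): no H
  Total hydrogens = 4.
Molecular formula: C6H4F2N2O3

C6H4F2N2O3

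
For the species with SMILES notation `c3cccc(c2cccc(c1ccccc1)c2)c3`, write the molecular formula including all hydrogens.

C18H14

Heavy atoms from the SMILES: 18 C.
Implicit hydrogens by atom environment:
  14 × C (aromatic): 1 H each → 14
  4 × C (aromatic): no H
  Total hydrogens = 14.
Molecular formula: C18H14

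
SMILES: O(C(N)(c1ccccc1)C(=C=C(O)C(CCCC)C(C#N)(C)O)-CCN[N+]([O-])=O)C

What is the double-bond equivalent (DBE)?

Molecular formula from the SMILES: C21H30N4O5.
DoU = (2C + 2 + N − H − X)/2 = (2·21 + 2 + 4 − 30 − 0)/2 = 18/2 = 9.
(Structurally: 1 ring(s) + 8 π bond(s) = 9.)

9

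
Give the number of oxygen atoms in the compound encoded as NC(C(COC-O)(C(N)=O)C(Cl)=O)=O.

5

The symbol for oxygen appears 5 times in the SMILES.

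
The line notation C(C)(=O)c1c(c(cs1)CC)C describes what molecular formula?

C9H12OS

Heavy atoms from the SMILES: 9 C, 1 O, 1 S.
Implicit hydrogens by atom environment:
  3 × C: 3 H each → 9
  3 × C (aromatic): no H
  1 × C: 2 H
  1 × C (aromatic): 1 H
  1 × C: no H
  1 × O: no H
  1 × S (aromatic): no H
  Total hydrogens = 12.
Molecular formula: C9H12OS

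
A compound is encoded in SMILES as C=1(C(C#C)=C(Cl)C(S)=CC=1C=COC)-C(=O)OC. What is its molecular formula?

Heavy atoms from the SMILES: 13 C, 1 Cl, 3 O, 1 S.
Implicit hydrogens by atom environment:
  5 × C (aromatic): no H
  3 × C: 1 H each → 3
  3 × O: no H
  2 × C: 3 H each → 6
  2 × C: no H
  1 × C (aromatic): 1 H
  1 × Cl: no H
  1 × S: 1 H
  Total hydrogens = 11.
Molecular formula: C13H11ClO3S

C13H11ClO3S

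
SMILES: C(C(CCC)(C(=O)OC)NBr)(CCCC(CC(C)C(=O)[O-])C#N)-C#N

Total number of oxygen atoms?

The symbol for oxygen appears 4 times in the SMILES.

4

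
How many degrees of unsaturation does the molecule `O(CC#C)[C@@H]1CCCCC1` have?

3

Molecular formula from the SMILES: C9H14O.
DoU = (2C + 2 + N − H − X)/2 = (2·9 + 2 + 0 − 14 − 0)/2 = 6/2 = 3.
(Structurally: 1 ring(s) + 2 π bond(s) = 3.)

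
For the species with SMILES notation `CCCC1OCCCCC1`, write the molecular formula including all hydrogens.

C9H18O

Heavy atoms from the SMILES: 9 C, 1 O.
Implicit hydrogens by atom environment:
  7 × C: 2 H each → 14
  1 × C: 3 H
  1 × C: 1 H
  1 × O: no H
  Total hydrogens = 18.
Molecular formula: C9H18O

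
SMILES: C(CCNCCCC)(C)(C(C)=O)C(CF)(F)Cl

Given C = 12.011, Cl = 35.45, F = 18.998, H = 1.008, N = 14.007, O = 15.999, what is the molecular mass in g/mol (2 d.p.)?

269.76

Molecular formula: C12H22ClF2NO.
M = 12×12.011 + 1×35.45 + 2×18.998 + 22×1.008 + 1×14.007 + 1×15.999 = 269.76 g/mol.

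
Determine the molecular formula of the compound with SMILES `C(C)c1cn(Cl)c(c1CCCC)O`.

Heavy atoms from the SMILES: 10 C, 1 Cl, 1 N, 1 O.
Implicit hydrogens by atom environment:
  4 × C: 2 H each → 8
  3 × C (aromatic): no H
  2 × C: 3 H each → 6
  1 × C (aromatic): 1 H
  1 × Cl: no H
  1 × N (aromatic): no H
  1 × O: 1 H
  Total hydrogens = 16.
Molecular formula: C10H16ClNO

C10H16ClNO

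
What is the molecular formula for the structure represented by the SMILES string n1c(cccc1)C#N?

Heavy atoms from the SMILES: 6 C, 2 N.
Implicit hydrogens by atom environment:
  4 × C (aromatic): 1 H each → 4
  1 × C (aromatic): no H
  1 × C: no H
  1 × N (aromatic): no H
  1 × N: no H
  Total hydrogens = 4.
Molecular formula: C6H4N2

C6H4N2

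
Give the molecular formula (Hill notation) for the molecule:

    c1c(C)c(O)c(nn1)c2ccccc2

Heavy atoms from the SMILES: 11 C, 2 N, 1 O.
Implicit hydrogens by atom environment:
  6 × C (aromatic): 1 H each → 6
  4 × C (aromatic): no H
  2 × N (aromatic): no H
  1 × C: 3 H
  1 × O: 1 H
  Total hydrogens = 10.
Molecular formula: C11H10N2O

C11H10N2O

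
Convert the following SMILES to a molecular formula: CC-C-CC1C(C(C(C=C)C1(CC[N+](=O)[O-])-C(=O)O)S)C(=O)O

C15H23NO6S

Heavy atoms from the SMILES: 15 C, 1 N, 6 O, 1 S.
Implicit hydrogens by atom environment:
  6 × C: 2 H each → 12
  5 × C: 1 H each → 5
  3 × C: no H
  3 × O: no H
  2 × O: 1 H each → 2
  1 × C: 3 H
  1 × N (charge +1): no H
  1 × O (charge -1): no H
  1 × S: 1 H
  Total hydrogens = 23.
Molecular formula: C15H23NO6S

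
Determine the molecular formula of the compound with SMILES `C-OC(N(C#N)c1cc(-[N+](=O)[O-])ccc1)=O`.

Heavy atoms from the SMILES: 9 C, 3 N, 4 O.
Implicit hydrogens by atom environment:
  4 × C (aromatic): 1 H each → 4
  3 × O: no H
  2 × C (aromatic): no H
  2 × C: no H
  2 × N: no H
  1 × C: 3 H
  1 × N (charge +1): no H
  1 × O (charge -1): no H
  Total hydrogens = 7.
Molecular formula: C9H7N3O4

C9H7N3O4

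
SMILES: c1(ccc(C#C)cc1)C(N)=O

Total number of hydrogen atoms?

Hydrogens are implicit in SMILES; fill each atom to its normal valence:
  4 × C (aromatic): 1 H each → 4
  2 × C (aromatic): no H
  2 × C: no H
  1 × C: 1 H
  1 × N: 2 H
  1 × O: no H
  Total hydrogens = 7.

7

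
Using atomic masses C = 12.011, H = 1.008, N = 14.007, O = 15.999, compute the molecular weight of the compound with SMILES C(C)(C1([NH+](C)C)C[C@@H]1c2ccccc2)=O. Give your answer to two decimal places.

Molecular formula: C13H18NO+.
M = 13×12.011 + 18×1.008 + 1×14.007 + 1×15.999 = 204.29 g/mol.

204.29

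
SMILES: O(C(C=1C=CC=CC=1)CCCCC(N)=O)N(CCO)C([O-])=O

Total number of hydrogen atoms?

21

Hydrogens are implicit in SMILES; fill each atom to its normal valence:
  6 × C: 2 H each → 12
  5 × C (aromatic): 1 H each → 5
  3 × O: no H
  2 × C: no H
  1 × C: 1 H
  1 × C (aromatic): no H
  1 × N: 2 H
  1 × N: no H
  1 × O: 1 H
  1 × O (charge -1): no H
  Total hydrogens = 21.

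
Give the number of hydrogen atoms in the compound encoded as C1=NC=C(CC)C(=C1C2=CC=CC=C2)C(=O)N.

14

Hydrogens are implicit in SMILES; fill each atom to its normal valence:
  7 × C (aromatic): 1 H each → 7
  4 × C (aromatic): no H
  1 × C: 3 H
  1 × C: 2 H
  1 × C: no H
  1 × N: 2 H
  1 × N (aromatic): no H
  1 × O: no H
  Total hydrogens = 14.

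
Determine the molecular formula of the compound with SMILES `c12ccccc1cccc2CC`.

Heavy atoms from the SMILES: 12 C.
Implicit hydrogens by atom environment:
  7 × C (aromatic): 1 H each → 7
  3 × C (aromatic): no H
  1 × C: 3 H
  1 × C: 2 H
  Total hydrogens = 12.
Molecular formula: C12H12

C12H12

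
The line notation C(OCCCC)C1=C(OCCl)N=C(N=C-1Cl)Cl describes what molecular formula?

Heavy atoms from the SMILES: 10 C, 3 Cl, 2 N, 2 O.
Implicit hydrogens by atom environment:
  5 × C: 2 H each → 10
  4 × C (aromatic): no H
  3 × Cl: no H
  2 × N (aromatic): no H
  2 × O: no H
  1 × C: 3 H
  Total hydrogens = 13.
Molecular formula: C10H13Cl3N2O2

C10H13Cl3N2O2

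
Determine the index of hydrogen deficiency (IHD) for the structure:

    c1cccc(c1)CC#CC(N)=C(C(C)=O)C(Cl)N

Molecular formula from the SMILES: C14H15ClN2O.
DoU = (2C + 2 + N − H − X)/2 = (2·14 + 2 + 2 − 15 − 1)/2 = 16/2 = 8.
(Structurally: 1 ring(s) + 7 π bond(s) = 8.)

8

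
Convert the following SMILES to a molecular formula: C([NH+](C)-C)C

C4H12N+

Heavy atoms from the SMILES: 4 C, 1 N.
Implicit hydrogens by atom environment:
  3 × C: 3 H each → 9
  1 × C: 2 H
  1 × N (charge +1): 1 H
  Total hydrogens = 12.
Net charge +1.
Molecular formula: C4H12N+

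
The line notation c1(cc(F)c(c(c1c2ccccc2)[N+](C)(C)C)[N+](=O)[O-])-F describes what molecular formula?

Heavy atoms from the SMILES: 15 C, 2 F, 2 N, 2 O.
Implicit hydrogens by atom environment:
  6 × C (aromatic): 1 H each → 6
  6 × C (aromatic): no H
  3 × C: 3 H each → 9
  2 × F: no H
  2 × N (charge +1): no H
  1 × O: no H
  1 × O (charge -1): no H
  Total hydrogens = 15.
Net charge +1.
Molecular formula: C15H15F2N2O2+

C15H15F2N2O2+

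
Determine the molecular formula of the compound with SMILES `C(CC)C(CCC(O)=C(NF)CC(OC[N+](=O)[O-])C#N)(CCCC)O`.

C16H28FN3O5

Heavy atoms from the SMILES: 16 C, 1 F, 3 N, 5 O.
Implicit hydrogens by atom environment:
  9 × C: 2 H each → 18
  4 × C: no H
  2 × C: 3 H each → 6
  2 × O: 1 H each → 2
  2 × O: no H
  1 × C: 1 H
  1 × F: no H
  1 × N: 1 H
  1 × N: no H
  1 × N (charge +1): no H
  1 × O (charge -1): no H
  Total hydrogens = 28.
Molecular formula: C16H28FN3O5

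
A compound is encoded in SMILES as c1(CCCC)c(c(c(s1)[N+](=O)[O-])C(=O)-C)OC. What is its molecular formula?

Heavy atoms from the SMILES: 11 C, 1 N, 4 O, 1 S.
Implicit hydrogens by atom environment:
  4 × C (aromatic): no H
  3 × C: 3 H each → 9
  3 × C: 2 H each → 6
  3 × O: no H
  1 × C: no H
  1 × N (charge +1): no H
  1 × O (charge -1): no H
  1 × S (aromatic): no H
  Total hydrogens = 15.
Molecular formula: C11H15NO4S

C11H15NO4S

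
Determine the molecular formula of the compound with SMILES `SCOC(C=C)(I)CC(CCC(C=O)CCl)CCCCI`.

C15H25ClI2O2S

Heavy atoms from the SMILES: 15 C, 1 Cl, 2 I, 2 O, 1 S.
Implicit hydrogens by atom environment:
  10 × C: 2 H each → 20
  4 × C: 1 H each → 4
  2 × I: no H
  2 × O: no H
  1 × C: no H
  1 × Cl: no H
  1 × S: 1 H
  Total hydrogens = 25.
Molecular formula: C15H25ClI2O2S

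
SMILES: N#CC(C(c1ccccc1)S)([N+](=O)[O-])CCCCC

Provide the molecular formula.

C14H18N2O2S

Heavy atoms from the SMILES: 14 C, 2 N, 2 O, 1 S.
Implicit hydrogens by atom environment:
  5 × C (aromatic): 1 H each → 5
  4 × C: 2 H each → 8
  2 × C: no H
  1 × C: 3 H
  1 × C: 1 H
  1 × C (aromatic): no H
  1 × N (charge +1): no H
  1 × N: no H
  1 × O: no H
  1 × O (charge -1): no H
  1 × S: 1 H
  Total hydrogens = 18.
Molecular formula: C14H18N2O2S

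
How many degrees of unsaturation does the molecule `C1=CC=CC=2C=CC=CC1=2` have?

Molecular formula from the SMILES: C10H8.
DoU = (2C + 2 + N − H − X)/2 = (2·10 + 2 + 0 − 8 − 0)/2 = 14/2 = 7.
(Structurally: 2 ring(s) + 5 π bond(s) = 7.)

7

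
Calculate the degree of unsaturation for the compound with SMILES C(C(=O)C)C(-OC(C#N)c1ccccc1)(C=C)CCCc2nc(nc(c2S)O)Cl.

12

Molecular formula from the SMILES: C21H22ClN3O3S.
DoU = (2C + 2 + N − H − X)/2 = (2·21 + 2 + 3 − 22 − 1)/2 = 24/2 = 12.
(Structurally: 2 ring(s) + 10 π bond(s) = 12.)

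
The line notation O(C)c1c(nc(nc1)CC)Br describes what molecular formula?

Heavy atoms from the SMILES: 1 Br, 7 C, 2 N, 1 O.
Implicit hydrogens by atom environment:
  3 × C (aromatic): no H
  2 × C: 3 H each → 6
  2 × N (aromatic): no H
  1 × Br: no H
  1 × C: 2 H
  1 × C (aromatic): 1 H
  1 × O: no H
  Total hydrogens = 9.
Molecular formula: C7H9BrN2O

C7H9BrN2O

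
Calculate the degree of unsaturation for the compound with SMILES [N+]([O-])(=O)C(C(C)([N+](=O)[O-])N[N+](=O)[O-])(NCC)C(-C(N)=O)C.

4

Molecular formula from the SMILES: C8H16N6O7.
DoU = (2C + 2 + N − H − X)/2 = (2·8 + 2 + 6 − 16 − 0)/2 = 8/2 = 4.
(Structurally: 0 ring(s) + 4 π bond(s) = 4.)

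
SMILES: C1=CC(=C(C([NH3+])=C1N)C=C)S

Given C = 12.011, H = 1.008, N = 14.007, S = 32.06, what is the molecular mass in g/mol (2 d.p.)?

Molecular formula: C8H11N2S+.
M = 8×12.011 + 11×1.008 + 2×14.007 + 1×32.06 = 167.25 g/mol.

167.25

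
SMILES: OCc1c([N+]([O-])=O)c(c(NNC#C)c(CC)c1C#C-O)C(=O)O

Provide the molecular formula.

Heavy atoms from the SMILES: 14 C, 3 N, 6 O.
Implicit hydrogens by atom environment:
  6 × C (aromatic): no H
  4 × C: no H
  3 × O: 1 H each → 3
  2 × C: 2 H each → 4
  2 × N: 1 H each → 2
  2 × O: no H
  1 × C: 3 H
  1 × C: 1 H
  1 × N (charge +1): no H
  1 × O (charge -1): no H
  Total hydrogens = 13.
Molecular formula: C14H13N3O6

C14H13N3O6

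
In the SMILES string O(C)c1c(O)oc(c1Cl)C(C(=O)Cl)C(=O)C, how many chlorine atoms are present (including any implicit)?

The symbol for chlorine appears 2 times in the SMILES.

2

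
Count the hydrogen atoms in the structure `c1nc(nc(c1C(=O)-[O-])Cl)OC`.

4

Hydrogens are implicit in SMILES; fill each atom to its normal valence:
  3 × C (aromatic): no H
  2 × N (aromatic): no H
  2 × O: no H
  1 × C: 3 H
  1 × C (aromatic): 1 H
  1 × C: no H
  1 × Cl: no H
  1 × O (charge -1): no H
  Total hydrogens = 4.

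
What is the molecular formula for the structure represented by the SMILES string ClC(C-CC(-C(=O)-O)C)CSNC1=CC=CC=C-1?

Heavy atoms from the SMILES: 13 C, 1 Cl, 1 N, 2 O, 1 S.
Implicit hydrogens by atom environment:
  5 × C (aromatic): 1 H each → 5
  3 × C: 2 H each → 6
  2 × C: 1 H each → 2
  1 × C: 3 H
  1 × C: no H
  1 × C (aromatic): no H
  1 × Cl: no H
  1 × N: 1 H
  1 × O: 1 H
  1 × O: no H
  1 × S: no H
  Total hydrogens = 18.
Molecular formula: C13H18ClNO2S

C13H18ClNO2S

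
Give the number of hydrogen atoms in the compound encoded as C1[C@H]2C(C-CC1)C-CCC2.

18

Hydrogens are implicit in SMILES; fill each atom to its normal valence:
  8 × C: 2 H each → 16
  2 × C: 1 H each → 2
  Total hydrogens = 18.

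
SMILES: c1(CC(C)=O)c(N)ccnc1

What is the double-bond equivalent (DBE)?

5

Molecular formula from the SMILES: C8H10N2O.
DoU = (2C + 2 + N − H − X)/2 = (2·8 + 2 + 2 − 10 − 0)/2 = 10/2 = 5.
(Structurally: 1 ring(s) + 4 π bond(s) = 5.)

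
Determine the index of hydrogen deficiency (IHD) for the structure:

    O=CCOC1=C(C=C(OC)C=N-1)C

5

Molecular formula from the SMILES: C9H11NO3.
DoU = (2C + 2 + N − H − X)/2 = (2·9 + 2 + 1 − 11 − 0)/2 = 10/2 = 5.
(Structurally: 1 ring(s) + 4 π bond(s) = 5.)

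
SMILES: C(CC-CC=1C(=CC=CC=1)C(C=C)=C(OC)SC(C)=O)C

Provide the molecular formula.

Heavy atoms from the SMILES: 18 C, 2 O, 1 S.
Implicit hydrogens by atom environment:
  5 × C: 2 H each → 10
  4 × C (aromatic): 1 H each → 4
  3 × C: 3 H each → 9
  3 × C: no H
  2 × C (aromatic): no H
  2 × O: no H
  1 × C: 1 H
  1 × S: no H
  Total hydrogens = 24.
Molecular formula: C18H24O2S

C18H24O2S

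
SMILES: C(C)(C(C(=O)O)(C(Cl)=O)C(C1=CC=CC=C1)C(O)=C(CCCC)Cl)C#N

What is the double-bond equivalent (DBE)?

9

Molecular formula from the SMILES: C19H21Cl2NO4.
DoU = (2C + 2 + N − H − X)/2 = (2·19 + 2 + 1 − 21 − 2)/2 = 18/2 = 9.
(Structurally: 1 ring(s) + 8 π bond(s) = 9.)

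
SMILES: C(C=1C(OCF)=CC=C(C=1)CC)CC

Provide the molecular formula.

C12H17FO

Heavy atoms from the SMILES: 12 C, 1 F, 1 O.
Implicit hydrogens by atom environment:
  4 × C: 2 H each → 8
  3 × C (aromatic): 1 H each → 3
  3 × C (aromatic): no H
  2 × C: 3 H each → 6
  1 × F: no H
  1 × O: no H
  Total hydrogens = 17.
Molecular formula: C12H17FO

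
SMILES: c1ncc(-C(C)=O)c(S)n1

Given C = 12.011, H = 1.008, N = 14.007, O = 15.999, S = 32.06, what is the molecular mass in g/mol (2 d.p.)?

Molecular formula: C6H6N2OS.
M = 6×12.011 + 6×1.008 + 2×14.007 + 1×15.999 + 1×32.06 = 154.19 g/mol.

154.19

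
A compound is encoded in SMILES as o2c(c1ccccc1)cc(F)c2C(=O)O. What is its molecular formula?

Heavy atoms from the SMILES: 11 C, 1 F, 3 O.
Implicit hydrogens by atom environment:
  6 × C (aromatic): 1 H each → 6
  4 × C (aromatic): no H
  1 × C: no H
  1 × F: no H
  1 × O: 1 H
  1 × O (aromatic): no H
  1 × O: no H
  Total hydrogens = 7.
Molecular formula: C11H7FO3

C11H7FO3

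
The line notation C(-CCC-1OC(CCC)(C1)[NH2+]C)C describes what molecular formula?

Heavy atoms from the SMILES: 11 C, 1 N, 1 O.
Implicit hydrogens by atom environment:
  6 × C: 2 H each → 12
  3 × C: 3 H each → 9
  1 × C: 1 H
  1 × C: no H
  1 × N (charge +1): 2 H
  1 × O: no H
  Total hydrogens = 24.
Net charge +1.
Molecular formula: C11H24NO+

C11H24NO+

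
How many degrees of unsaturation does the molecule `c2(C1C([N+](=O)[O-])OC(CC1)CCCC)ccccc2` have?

6

Molecular formula from the SMILES: C15H21NO3.
DoU = (2C + 2 + N − H − X)/2 = (2·15 + 2 + 1 − 21 − 0)/2 = 12/2 = 6.
(Structurally: 2 ring(s) + 4 π bond(s) = 6.)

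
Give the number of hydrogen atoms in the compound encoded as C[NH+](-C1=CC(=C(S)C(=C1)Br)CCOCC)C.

Hydrogens are implicit in SMILES; fill each atom to its normal valence:
  4 × C (aromatic): no H
  3 × C: 3 H each → 9
  3 × C: 2 H each → 6
  2 × C (aromatic): 1 H each → 2
  1 × Br: no H
  1 × N (charge +1): 1 H
  1 × O: no H
  1 × S: 1 H
  Total hydrogens = 19.

19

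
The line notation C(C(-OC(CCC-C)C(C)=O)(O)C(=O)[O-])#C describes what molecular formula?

C11H15O5-

Heavy atoms from the SMILES: 11 C, 5 O.
Implicit hydrogens by atom environment:
  4 × C: no H
  3 × C: 2 H each → 6
  3 × O: no H
  2 × C: 3 H each → 6
  2 × C: 1 H each → 2
  1 × O: 1 H
  1 × O (charge -1): no H
  Total hydrogens = 15.
Net charge -1.
Molecular formula: C11H15O5-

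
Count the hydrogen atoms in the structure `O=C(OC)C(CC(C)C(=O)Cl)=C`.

11

Hydrogens are implicit in SMILES; fill each atom to its normal valence:
  3 × C: no H
  3 × O: no H
  2 × C: 3 H each → 6
  2 × C: 2 H each → 4
  1 × C: 1 H
  1 × Cl: no H
  Total hydrogens = 11.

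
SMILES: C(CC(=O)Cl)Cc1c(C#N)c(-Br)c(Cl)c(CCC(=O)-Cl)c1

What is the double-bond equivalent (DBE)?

8

Molecular formula from the SMILES: C14H11BrCl3NO2.
DoU = (2C + 2 + N − H − X)/2 = (2·14 + 2 + 1 − 11 − 4)/2 = 16/2 = 8.
(Structurally: 1 ring(s) + 7 π bond(s) = 8.)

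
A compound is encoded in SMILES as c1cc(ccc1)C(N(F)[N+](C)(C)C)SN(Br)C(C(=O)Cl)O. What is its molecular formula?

C12H17BrClFN3O2S+

Heavy atoms from the SMILES: 1 Br, 12 C, 1 Cl, 1 F, 3 N, 2 O, 1 S.
Implicit hydrogens by atom environment:
  5 × C (aromatic): 1 H each → 5
  3 × C: 3 H each → 9
  2 × C: 1 H each → 2
  2 × N: no H
  1 × Br: no H
  1 × C: no H
  1 × C (aromatic): no H
  1 × Cl: no H
  1 × F: no H
  1 × N (charge +1): no H
  1 × O: 1 H
  1 × O: no H
  1 × S: no H
  Total hydrogens = 17.
Net charge +1.
Molecular formula: C12H17BrClFN3O2S+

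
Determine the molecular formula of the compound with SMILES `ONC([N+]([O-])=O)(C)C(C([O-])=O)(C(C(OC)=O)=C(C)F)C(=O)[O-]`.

Heavy atoms from the SMILES: 10 C, 1 F, 2 N, 9 O.
Implicit hydrogens by atom environment:
  7 × C: no H
  5 × O: no H
  3 × C: 3 H each → 9
  3 × O (charge -1): no H
  1 × F: no H
  1 × N: 1 H
  1 × N (charge +1): no H
  1 × O: 1 H
  Total hydrogens = 11.
Net charge -2.
Molecular formula: [C10H11FN2O9]2-

[C10H11FN2O9]2-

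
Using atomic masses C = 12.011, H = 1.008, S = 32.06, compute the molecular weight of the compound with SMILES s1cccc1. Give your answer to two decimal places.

Molecular formula: C4H4S.
M = 4×12.011 + 4×1.008 + 1×32.06 = 84.14 g/mol.

84.14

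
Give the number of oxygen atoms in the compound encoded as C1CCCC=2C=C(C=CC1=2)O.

1

The symbol for oxygen appears 1 time in the SMILES.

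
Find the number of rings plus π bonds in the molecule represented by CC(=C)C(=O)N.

Molecular formula from the SMILES: C4H7NO.
DoU = (2C + 2 + N − H − X)/2 = (2·4 + 2 + 1 − 7 − 0)/2 = 4/2 = 2.
(Structurally: 0 ring(s) + 2 π bond(s) = 2.)

2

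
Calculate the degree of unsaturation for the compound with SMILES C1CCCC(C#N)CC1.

3

Molecular formula from the SMILES: C8H13N.
DoU = (2C + 2 + N − H − X)/2 = (2·8 + 2 + 1 − 13 − 0)/2 = 6/2 = 3.
(Structurally: 1 ring(s) + 2 π bond(s) = 3.)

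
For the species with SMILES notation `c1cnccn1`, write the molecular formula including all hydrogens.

Heavy atoms from the SMILES: 4 C, 2 N.
Implicit hydrogens by atom environment:
  4 × C (aromatic): 1 H each → 4
  2 × N (aromatic): no H
  Total hydrogens = 4.
Molecular formula: C4H4N2

C4H4N2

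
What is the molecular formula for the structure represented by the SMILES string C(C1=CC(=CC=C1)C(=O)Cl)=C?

Heavy atoms from the SMILES: 9 C, 1 Cl, 1 O.
Implicit hydrogens by atom environment:
  4 × C (aromatic): 1 H each → 4
  2 × C (aromatic): no H
  1 × C: 2 H
  1 × C: 1 H
  1 × C: no H
  1 × Cl: no H
  1 × O: no H
  Total hydrogens = 7.
Molecular formula: C9H7ClO

C9H7ClO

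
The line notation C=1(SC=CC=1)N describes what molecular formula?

C4H5NS

Heavy atoms from the SMILES: 4 C, 1 N, 1 S.
Implicit hydrogens by atom environment:
  3 × C (aromatic): 1 H each → 3
  1 × C (aromatic): no H
  1 × N: 2 H
  1 × S (aromatic): no H
  Total hydrogens = 5.
Molecular formula: C4H5NS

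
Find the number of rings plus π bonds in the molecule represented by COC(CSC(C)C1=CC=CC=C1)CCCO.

Molecular formula from the SMILES: C14H22O2S.
DoU = (2C + 2 + N − H − X)/2 = (2·14 + 2 + 0 − 22 − 0)/2 = 8/2 = 4.
(Structurally: 1 ring(s) + 3 π bond(s) = 4.)

4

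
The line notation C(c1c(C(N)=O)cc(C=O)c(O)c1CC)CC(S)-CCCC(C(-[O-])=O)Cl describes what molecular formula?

C18H23ClNO5S-

Heavy atoms from the SMILES: 18 C, 1 Cl, 1 N, 5 O, 1 S.
Implicit hydrogens by atom environment:
  6 × C: 2 H each → 12
  5 × C (aromatic): no H
  3 × C: 1 H each → 3
  3 × O: no H
  2 × C: no H
  1 × C: 3 H
  1 × C (aromatic): 1 H
  1 × Cl: no H
  1 × N: 2 H
  1 × O: 1 H
  1 × O (charge -1): no H
  1 × S: 1 H
  Total hydrogens = 23.
Net charge -1.
Molecular formula: C18H23ClNO5S-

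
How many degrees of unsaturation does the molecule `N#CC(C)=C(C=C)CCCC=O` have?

5

Molecular formula from the SMILES: C10H13NO.
DoU = (2C + 2 + N − H − X)/2 = (2·10 + 2 + 1 − 13 − 0)/2 = 10/2 = 5.
(Structurally: 0 ring(s) + 5 π bond(s) = 5.)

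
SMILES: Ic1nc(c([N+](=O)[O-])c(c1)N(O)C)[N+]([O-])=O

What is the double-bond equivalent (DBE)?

Molecular formula from the SMILES: C6H5IN4O5.
DoU = (2C + 2 + N − H − X)/2 = (2·6 + 2 + 4 − 5 − 1)/2 = 12/2 = 6.
(Structurally: 1 ring(s) + 5 π bond(s) = 6.)

6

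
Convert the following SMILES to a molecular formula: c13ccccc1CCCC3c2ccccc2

Heavy atoms from the SMILES: 16 C.
Implicit hydrogens by atom environment:
  9 × C (aromatic): 1 H each → 9
  3 × C: 2 H each → 6
  3 × C (aromatic): no H
  1 × C: 1 H
  Total hydrogens = 16.
Molecular formula: C16H16

C16H16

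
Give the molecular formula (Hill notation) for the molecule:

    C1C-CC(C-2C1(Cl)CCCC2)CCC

C13H23Cl

Heavy atoms from the SMILES: 13 C, 1 Cl.
Implicit hydrogens by atom environment:
  9 × C: 2 H each → 18
  2 × C: 1 H each → 2
  1 × C: 3 H
  1 × C: no H
  1 × Cl: no H
  Total hydrogens = 23.
Molecular formula: C13H23Cl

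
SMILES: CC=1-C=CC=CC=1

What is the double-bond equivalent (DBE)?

Molecular formula from the SMILES: C7H8.
DoU = (2C + 2 + N − H − X)/2 = (2·7 + 2 + 0 − 8 − 0)/2 = 8/2 = 4.
(Structurally: 1 ring(s) + 3 π bond(s) = 4.)

4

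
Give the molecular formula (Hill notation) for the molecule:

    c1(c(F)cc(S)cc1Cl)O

C6H4ClFOS

Heavy atoms from the SMILES: 6 C, 1 Cl, 1 F, 1 O, 1 S.
Implicit hydrogens by atom environment:
  4 × C (aromatic): no H
  2 × C (aromatic): 1 H each → 2
  1 × Cl: no H
  1 × F: no H
  1 × O: 1 H
  1 × S: 1 H
  Total hydrogens = 4.
Molecular formula: C6H4ClFOS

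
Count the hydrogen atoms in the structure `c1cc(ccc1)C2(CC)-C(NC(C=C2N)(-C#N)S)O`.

Hydrogens are implicit in SMILES; fill each atom to its normal valence:
  5 × C (aromatic): 1 H each → 5
  4 × C: no H
  2 × C: 1 H each → 2
  1 × C: 3 H
  1 × C: 2 H
  1 × C (aromatic): no H
  1 × N: 2 H
  1 × N: 1 H
  1 × N: no H
  1 × O: 1 H
  1 × S: 1 H
  Total hydrogens = 17.

17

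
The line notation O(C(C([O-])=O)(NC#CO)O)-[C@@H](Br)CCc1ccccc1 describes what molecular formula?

C13H13BrNO5-

Heavy atoms from the SMILES: 1 Br, 13 C, 1 N, 5 O.
Implicit hydrogens by atom environment:
  5 × C (aromatic): 1 H each → 5
  4 × C: no H
  2 × C: 2 H each → 4
  2 × O: 1 H each → 2
  2 × O: no H
  1 × Br: no H
  1 × C: 1 H
  1 × C (aromatic): no H
  1 × N: 1 H
  1 × O (charge -1): no H
  Total hydrogens = 13.
Net charge -1.
Molecular formula: C13H13BrNO5-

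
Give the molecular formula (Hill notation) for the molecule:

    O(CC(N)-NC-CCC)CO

C7H18N2O2

Heavy atoms from the SMILES: 7 C, 2 N, 2 O.
Implicit hydrogens by atom environment:
  5 × C: 2 H each → 10
  1 × C: 3 H
  1 × C: 1 H
  1 × N: 2 H
  1 × N: 1 H
  1 × O: 1 H
  1 × O: no H
  Total hydrogens = 18.
Molecular formula: C7H18N2O2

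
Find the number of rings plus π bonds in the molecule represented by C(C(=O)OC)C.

1

Molecular formula from the SMILES: C4H8O2.
DoU = (2C + 2 + N − H − X)/2 = (2·4 + 2 + 0 − 8 − 0)/2 = 2/2 = 1.
(Structurally: 0 ring(s) + 1 π bond(s) = 1.)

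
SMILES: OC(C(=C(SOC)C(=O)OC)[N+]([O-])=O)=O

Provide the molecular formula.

C6H7NO7S

Heavy atoms from the SMILES: 6 C, 1 N, 7 O, 1 S.
Implicit hydrogens by atom environment:
  5 × O: no H
  4 × C: no H
  2 × C: 3 H each → 6
  1 × N (charge +1): no H
  1 × O: 1 H
  1 × O (charge -1): no H
  1 × S: no H
  Total hydrogens = 7.
Molecular formula: C6H7NO7S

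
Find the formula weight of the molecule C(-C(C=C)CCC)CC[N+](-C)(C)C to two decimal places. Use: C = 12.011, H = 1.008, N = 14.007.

Molecular formula: C12H26N+.
M = 12×12.011 + 26×1.008 + 1×14.007 = 184.35 g/mol.

184.35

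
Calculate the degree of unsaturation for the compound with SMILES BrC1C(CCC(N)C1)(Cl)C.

Molecular formula from the SMILES: C7H13BrClN.
DoU = (2C + 2 + N − H − X)/2 = (2·7 + 2 + 1 − 13 − 2)/2 = 2/2 = 1.
(Structurally: 1 ring(s) + 0 π bond(s) = 1.)

1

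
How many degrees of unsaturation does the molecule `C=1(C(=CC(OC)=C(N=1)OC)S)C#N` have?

Molecular formula from the SMILES: C8H8N2O2S.
DoU = (2C + 2 + N − H − X)/2 = (2·8 + 2 + 2 − 8 − 0)/2 = 12/2 = 6.
(Structurally: 1 ring(s) + 5 π bond(s) = 6.)

6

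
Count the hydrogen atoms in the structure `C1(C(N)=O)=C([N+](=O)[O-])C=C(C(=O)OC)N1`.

Hydrogens are implicit in SMILES; fill each atom to its normal valence:
  4 × O: no H
  3 × C (aromatic): no H
  2 × C: no H
  1 × C: 3 H
  1 × C (aromatic): 1 H
  1 × N: 2 H
  1 × N (aromatic): 1 H
  1 × N (charge +1): no H
  1 × O (charge -1): no H
  Total hydrogens = 7.

7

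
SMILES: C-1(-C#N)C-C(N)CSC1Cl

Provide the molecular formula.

C6H9ClN2S

Heavy atoms from the SMILES: 6 C, 1 Cl, 2 N, 1 S.
Implicit hydrogens by atom environment:
  3 × C: 1 H each → 3
  2 × C: 2 H each → 4
  1 × C: no H
  1 × Cl: no H
  1 × N: 2 H
  1 × N: no H
  1 × S: no H
  Total hydrogens = 9.
Molecular formula: C6H9ClN2S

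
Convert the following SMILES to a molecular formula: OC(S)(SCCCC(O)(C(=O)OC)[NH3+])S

Heavy atoms from the SMILES: 7 C, 1 N, 4 O, 3 S.
Implicit hydrogens by atom environment:
  3 × C: 2 H each → 6
  3 × C: no H
  2 × O: 1 H each → 2
  2 × O: no H
  2 × S: 1 H each → 2
  1 × C: 3 H
  1 × N (charge +1): 3 H
  1 × S: no H
  Total hydrogens = 16.
Net charge +1.
Molecular formula: C7H16NO4S3+

C7H16NO4S3+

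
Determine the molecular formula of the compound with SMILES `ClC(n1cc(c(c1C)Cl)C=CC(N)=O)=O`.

C9H8Cl2N2O2

Heavy atoms from the SMILES: 9 C, 2 Cl, 2 N, 2 O.
Implicit hydrogens by atom environment:
  3 × C (aromatic): no H
  2 × C: 1 H each → 2
  2 × C: no H
  2 × Cl: no H
  2 × O: no H
  1 × C: 3 H
  1 × C (aromatic): 1 H
  1 × N: 2 H
  1 × N (aromatic): no H
  Total hydrogens = 8.
Molecular formula: C9H8Cl2N2O2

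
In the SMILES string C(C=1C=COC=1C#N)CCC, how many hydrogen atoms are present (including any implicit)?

11

Hydrogens are implicit in SMILES; fill each atom to its normal valence:
  3 × C: 2 H each → 6
  2 × C (aromatic): 1 H each → 2
  2 × C (aromatic): no H
  1 × C: 3 H
  1 × C: no H
  1 × N: no H
  1 × O (aromatic): no H
  Total hydrogens = 11.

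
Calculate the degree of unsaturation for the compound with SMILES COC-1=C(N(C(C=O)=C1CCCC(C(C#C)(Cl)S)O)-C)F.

6

Molecular formula from the SMILES: C14H17ClFNO3S.
DoU = (2C + 2 + N − H − X)/2 = (2·14 + 2 + 1 − 17 − 2)/2 = 12/2 = 6.
(Structurally: 1 ring(s) + 5 π bond(s) = 6.)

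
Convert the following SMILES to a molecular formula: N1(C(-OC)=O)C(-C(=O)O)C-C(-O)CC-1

Heavy atoms from the SMILES: 8 C, 1 N, 5 O.
Implicit hydrogens by atom environment:
  3 × C: 2 H each → 6
  3 × O: no H
  2 × C: 1 H each → 2
  2 × C: no H
  2 × O: 1 H each → 2
  1 × C: 3 H
  1 × N: no H
  Total hydrogens = 13.
Molecular formula: C8H13NO5

C8H13NO5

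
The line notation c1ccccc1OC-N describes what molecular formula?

Heavy atoms from the SMILES: 7 C, 1 N, 1 O.
Implicit hydrogens by atom environment:
  5 × C (aromatic): 1 H each → 5
  1 × C: 2 H
  1 × C (aromatic): no H
  1 × N: 2 H
  1 × O: no H
  Total hydrogens = 9.
Molecular formula: C7H9NO

C7H9NO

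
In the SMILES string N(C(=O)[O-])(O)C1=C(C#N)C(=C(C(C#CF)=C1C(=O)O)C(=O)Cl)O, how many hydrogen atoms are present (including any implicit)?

3

Hydrogens are implicit in SMILES; fill each atom to its normal valence:
  6 × C (aromatic): no H
  6 × C: no H
  3 × O: 1 H each → 3
  3 × O: no H
  2 × N: no H
  1 × Cl: no H
  1 × F: no H
  1 × O (charge -1): no H
  Total hydrogens = 3.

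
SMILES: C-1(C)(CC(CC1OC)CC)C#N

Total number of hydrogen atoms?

17

Hydrogens are implicit in SMILES; fill each atom to its normal valence:
  3 × C: 3 H each → 9
  3 × C: 2 H each → 6
  2 × C: 1 H each → 2
  2 × C: no H
  1 × N: no H
  1 × O: no H
  Total hydrogens = 17.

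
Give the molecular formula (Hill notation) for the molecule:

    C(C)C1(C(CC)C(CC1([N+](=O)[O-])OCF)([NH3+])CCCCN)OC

C15H31FN3O4+

Heavy atoms from the SMILES: 15 C, 1 F, 3 N, 4 O.
Implicit hydrogens by atom environment:
  8 × C: 2 H each → 16
  3 × C: 3 H each → 9
  3 × C: no H
  3 × O: no H
  1 × C: 1 H
  1 × F: no H
  1 × N (charge +1): 3 H
  1 × N: 2 H
  1 × N (charge +1): no H
  1 × O (charge -1): no H
  Total hydrogens = 31.
Net charge +1.
Molecular formula: C15H31FN3O4+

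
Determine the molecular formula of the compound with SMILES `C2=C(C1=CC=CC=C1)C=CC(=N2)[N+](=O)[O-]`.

C11H8N2O2

Heavy atoms from the SMILES: 11 C, 2 N, 2 O.
Implicit hydrogens by atom environment:
  8 × C (aromatic): 1 H each → 8
  3 × C (aromatic): no H
  1 × N (aromatic): no H
  1 × N (charge +1): no H
  1 × O: no H
  1 × O (charge -1): no H
  Total hydrogens = 8.
Molecular formula: C11H8N2O2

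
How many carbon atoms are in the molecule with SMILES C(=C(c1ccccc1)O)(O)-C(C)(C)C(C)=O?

The symbol for carbon appears 13 times in the SMILES. Lowercase c denotes aromatic carbon and counts toward C.

13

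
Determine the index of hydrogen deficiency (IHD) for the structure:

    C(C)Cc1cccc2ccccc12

7

Molecular formula from the SMILES: C13H14.
DoU = (2C + 2 + N − H − X)/2 = (2·13 + 2 + 0 − 14 − 0)/2 = 14/2 = 7.
(Structurally: 2 ring(s) + 5 π bond(s) = 7.)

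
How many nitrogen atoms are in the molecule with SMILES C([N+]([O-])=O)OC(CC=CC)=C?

The symbol for nitrogen appears 1 time in the SMILES.

1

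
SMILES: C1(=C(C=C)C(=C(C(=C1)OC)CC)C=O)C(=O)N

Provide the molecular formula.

C13H15NO3

Heavy atoms from the SMILES: 13 C, 1 N, 3 O.
Implicit hydrogens by atom environment:
  5 × C (aromatic): no H
  3 × O: no H
  2 × C: 3 H each → 6
  2 × C: 2 H each → 4
  2 × C: 1 H each → 2
  1 × C (aromatic): 1 H
  1 × C: no H
  1 × N: 2 H
  Total hydrogens = 15.
Molecular formula: C13H15NO3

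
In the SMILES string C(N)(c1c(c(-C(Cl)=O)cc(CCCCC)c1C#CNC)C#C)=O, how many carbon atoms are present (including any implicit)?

18

The symbol for carbon appears 18 times in the SMILES. Lowercase c denotes aromatic carbon and counts toward C.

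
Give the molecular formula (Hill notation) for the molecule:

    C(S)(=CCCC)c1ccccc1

C11H14S

Heavy atoms from the SMILES: 11 C, 1 S.
Implicit hydrogens by atom environment:
  5 × C (aromatic): 1 H each → 5
  2 × C: 2 H each → 4
  1 × C: 3 H
  1 × C: 1 H
  1 × C: no H
  1 × C (aromatic): no H
  1 × S: 1 H
  Total hydrogens = 14.
Molecular formula: C11H14S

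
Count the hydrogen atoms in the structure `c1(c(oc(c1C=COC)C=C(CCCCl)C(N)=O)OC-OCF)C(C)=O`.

Hydrogens are implicit in SMILES; fill each atom to its normal valence:
  5 × C: 2 H each → 10
  5 × O: no H
  4 × C (aromatic): no H
  3 × C: 1 H each → 3
  3 × C: no H
  2 × C: 3 H each → 6
  1 × Cl: no H
  1 × F: no H
  1 × N: 2 H
  1 × O (aromatic): no H
  Total hydrogens = 21.

21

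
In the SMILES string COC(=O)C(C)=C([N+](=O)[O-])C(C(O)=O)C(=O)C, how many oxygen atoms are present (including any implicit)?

7

The symbol for oxygen appears 7 times in the SMILES.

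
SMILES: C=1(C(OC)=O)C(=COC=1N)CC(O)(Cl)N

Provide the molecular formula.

C8H11ClN2O4

Heavy atoms from the SMILES: 8 C, 1 Cl, 2 N, 4 O.
Implicit hydrogens by atom environment:
  3 × C (aromatic): no H
  2 × C: no H
  2 × N: 2 H each → 4
  2 × O: no H
  1 × C: 3 H
  1 × C: 2 H
  1 × C (aromatic): 1 H
  1 × Cl: no H
  1 × O: 1 H
  1 × O (aromatic): no H
  Total hydrogens = 11.
Molecular formula: C8H11ClN2O4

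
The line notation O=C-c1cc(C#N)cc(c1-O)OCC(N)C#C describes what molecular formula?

Heavy atoms from the SMILES: 12 C, 2 N, 3 O.
Implicit hydrogens by atom environment:
  4 × C (aromatic): no H
  3 × C: 1 H each → 3
  2 × C (aromatic): 1 H each → 2
  2 × C: no H
  2 × O: no H
  1 × C: 2 H
  1 × N: 2 H
  1 × N: no H
  1 × O: 1 H
  Total hydrogens = 10.
Molecular formula: C12H10N2O3

C12H10N2O3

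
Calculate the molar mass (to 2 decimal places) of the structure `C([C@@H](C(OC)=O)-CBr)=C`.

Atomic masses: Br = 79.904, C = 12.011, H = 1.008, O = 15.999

193.04

Molecular formula: C6H9BrO2.
M = 1×79.904 + 6×12.011 + 9×1.008 + 2×15.999 = 193.04 g/mol.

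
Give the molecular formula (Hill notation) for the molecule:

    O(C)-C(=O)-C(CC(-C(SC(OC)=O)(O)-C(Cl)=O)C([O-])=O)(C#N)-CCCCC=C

C17H21ClNO8S-

Heavy atoms from the SMILES: 17 C, 1 Cl, 1 N, 8 O, 1 S.
Implicit hydrogens by atom environment:
  7 × C: no H
  6 × C: 2 H each → 12
  6 × O: no H
  2 × C: 3 H each → 6
  2 × C: 1 H each → 2
  1 × Cl: no H
  1 × N: no H
  1 × O: 1 H
  1 × O (charge -1): no H
  1 × S: no H
  Total hydrogens = 21.
Net charge -1.
Molecular formula: C17H21ClNO8S-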